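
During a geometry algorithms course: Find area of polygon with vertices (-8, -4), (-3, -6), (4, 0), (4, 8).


Shoelace sum: ((-8)*(-6) - (-3)*(-4)) + ((-3)*0 - 4*(-6)) + (4*8 - 4*0) + (4*(-4) - (-8)*8)
= 140
Area = |140|/2 = 70

70


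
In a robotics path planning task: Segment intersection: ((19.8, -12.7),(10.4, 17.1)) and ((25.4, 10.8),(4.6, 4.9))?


Cross products: d1=455.76, d2=-219.54, d3=-387.78, d4=287.52
d1*d2 < 0 and d3*d4 < 0? yes

Yes, they intersect


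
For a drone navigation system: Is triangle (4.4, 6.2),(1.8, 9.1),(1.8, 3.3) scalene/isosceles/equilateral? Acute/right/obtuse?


Side lengths squared: AB^2=15.17, BC^2=33.64, CA^2=15.17
Sorted: [15.17, 15.17, 33.64]
By sides: Isosceles, By angles: Obtuse

Isosceles, Obtuse


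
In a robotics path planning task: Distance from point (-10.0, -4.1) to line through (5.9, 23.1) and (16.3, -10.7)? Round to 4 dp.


|cross product| = 820.3
|line direction| = sqrt(1250.6) = 35.3638
Distance = 820.3/sqrt(1250.6) = 23.196

23.196


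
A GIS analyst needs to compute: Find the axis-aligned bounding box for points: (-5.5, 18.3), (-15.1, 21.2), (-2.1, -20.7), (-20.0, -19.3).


x range: [-20, -2.1]
y range: [-20.7, 21.2]
Bounding box: (-20,-20.7) to (-2.1,21.2)

(-20,-20.7) to (-2.1,21.2)


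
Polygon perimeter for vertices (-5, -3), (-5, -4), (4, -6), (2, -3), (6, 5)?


Sides: (-5, -3)->(-5, -4): sqrt(1) = 1, (-5, -4)->(4, -6): sqrt(85) = 9.219544, (4, -6)->(2, -3): sqrt(13) = 3.605551, (2, -3)->(6, 5): sqrt(80) = 8.944272, (6, 5)->(-5, -3): sqrt(185) = 13.601471
Sum = 36.370838
Perimeter = 36.3708

36.3708


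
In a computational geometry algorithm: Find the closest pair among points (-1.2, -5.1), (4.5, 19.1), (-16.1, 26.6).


d(P0,P1) = 24.8622, d(P0,P2) = 35.0271, d(P1,P2) = 21.9228
Closest: P1 and P2

Closest pair: (4.5, 19.1) and (-16.1, 26.6), distance = 21.9228


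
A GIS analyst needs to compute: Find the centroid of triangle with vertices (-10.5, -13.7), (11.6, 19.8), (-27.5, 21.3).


Centroid = ((x_A+x_B+x_C)/3, (y_A+y_B+y_C)/3)
= (((-10.5)+11.6+(-27.5))/3, ((-13.7)+19.8+21.3)/3)
= (-8.8, 9.1333)

(-8.8, 9.1333)


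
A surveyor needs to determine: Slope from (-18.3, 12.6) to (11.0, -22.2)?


slope = (y2-y1)/(x2-x1) = ((-22.2)-12.6)/(11-(-18.3)) = (-34.8)/29.3 = -1.1877

-1.1877


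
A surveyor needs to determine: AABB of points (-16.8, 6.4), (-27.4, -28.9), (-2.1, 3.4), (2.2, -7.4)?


x range: [-27.4, 2.2]
y range: [-28.9, 6.4]
Bounding box: (-27.4,-28.9) to (2.2,6.4)

(-27.4,-28.9) to (2.2,6.4)


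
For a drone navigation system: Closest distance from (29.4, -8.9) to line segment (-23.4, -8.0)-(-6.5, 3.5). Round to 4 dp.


Project P onto AB: t = 1 (clamped to [0,1])
Closest point on segment: (-6.5, 3.5)
Distance: 37.9812

37.9812


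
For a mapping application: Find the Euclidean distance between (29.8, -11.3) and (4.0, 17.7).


dx=-25.8, dy=29
d^2 = (-25.8)^2 + 29^2 = 1506.64
d = sqrt(1506.64) = 38.8155

38.8155


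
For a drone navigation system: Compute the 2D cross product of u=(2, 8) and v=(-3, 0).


u x v = u_x*v_y - u_y*v_x = 2*0 - 8*(-3)
= 0 - (-24) = 24

24


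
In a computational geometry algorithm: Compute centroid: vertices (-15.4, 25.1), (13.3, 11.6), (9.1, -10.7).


Centroid = ((x_A+x_B+x_C)/3, (y_A+y_B+y_C)/3)
= (((-15.4)+13.3+9.1)/3, (25.1+11.6+(-10.7))/3)
= (2.3333, 8.6667)

(2.3333, 8.6667)


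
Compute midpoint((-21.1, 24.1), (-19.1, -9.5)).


M = (((-21.1)+(-19.1))/2, (24.1+(-9.5))/2)
= (-20.1, 7.3)

(-20.1, 7.3)


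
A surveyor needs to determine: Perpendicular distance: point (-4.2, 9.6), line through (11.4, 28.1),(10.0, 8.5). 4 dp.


|cross product| = 279.86
|line direction| = sqrt(386.12) = 19.6499
Distance = 279.86/sqrt(386.12) = 14.2423

14.2423


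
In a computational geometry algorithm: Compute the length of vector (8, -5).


|u| = sqrt(8^2 + (-5)^2) = sqrt(89) = 9.434

9.434


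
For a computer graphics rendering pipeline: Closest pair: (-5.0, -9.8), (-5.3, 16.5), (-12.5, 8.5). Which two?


d(P0,P1) = 26.3017, d(P0,P2) = 19.7773, d(P1,P2) = 10.7629
Closest: P1 and P2

Closest pair: (-5.3, 16.5) and (-12.5, 8.5), distance = 10.7629


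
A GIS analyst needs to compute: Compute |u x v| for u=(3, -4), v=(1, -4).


|u x v| = |3*(-4) - (-4)*1|
= |(-12) - (-4)| = 8

8


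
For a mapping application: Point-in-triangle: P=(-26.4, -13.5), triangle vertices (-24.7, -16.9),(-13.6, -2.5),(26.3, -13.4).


Cross products: AB x AP = 62.22, BC x BP = -578.42, CA x CP = -179.35
All same sign? no

No, outside


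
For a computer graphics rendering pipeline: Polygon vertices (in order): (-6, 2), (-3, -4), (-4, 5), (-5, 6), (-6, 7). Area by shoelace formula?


Shoelace sum: ((-6)*(-4) - (-3)*2) + ((-3)*5 - (-4)*(-4)) + ((-4)*6 - (-5)*5) + ((-5)*7 - (-6)*6) + ((-6)*2 - (-6)*7)
= 31
Area = |31|/2 = 15.5

15.5


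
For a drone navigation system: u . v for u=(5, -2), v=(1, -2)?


u . v = u_x*v_x + u_y*v_y = 5*1 + (-2)*(-2)
= 5 + 4 = 9

9


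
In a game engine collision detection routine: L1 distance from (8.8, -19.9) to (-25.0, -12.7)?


|8.8-(-25)| + |(-19.9)-(-12.7)| = 33.8 + 7.2 = 41

41


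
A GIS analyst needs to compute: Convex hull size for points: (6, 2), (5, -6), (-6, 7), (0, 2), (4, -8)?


Convex hull vertices (CCW): (-6, 7), (4, -8), (5, -6), (6, 2)
Count = 4

4


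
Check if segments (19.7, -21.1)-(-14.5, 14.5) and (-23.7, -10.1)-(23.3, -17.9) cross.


Cross products: d1=-178.48, d2=1227.96, d3=1168.84, d4=-237.6
d1*d2 < 0 and d3*d4 < 0? yes

Yes, they intersect


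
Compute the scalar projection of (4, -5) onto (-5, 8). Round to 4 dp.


u.v = -60, |v| = sqrt(89) = 9.434
Scalar projection = u.v / |v| = -60 / sqrt(89) = -6.36

-6.36


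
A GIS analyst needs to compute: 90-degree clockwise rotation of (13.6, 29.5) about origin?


90° CW: (x,y) -> (y, -x)
(13.6,29.5) -> (29.5, -13.6)

(29.5, -13.6)


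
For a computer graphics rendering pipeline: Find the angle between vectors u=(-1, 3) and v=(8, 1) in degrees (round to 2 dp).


u.v = -5, |u| = sqrt(10) = 3.1623, |v| = sqrt(65) = 8.0623
cos(theta) = u.v/(|u||v|) = -5/sqrt(650) = -0.196116
theta = acos(-0.196116) = 101.31 degrees

101.31 degrees


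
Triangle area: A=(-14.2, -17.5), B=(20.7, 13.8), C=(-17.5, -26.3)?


Area = |x_A(y_B-y_C) + x_B(y_C-y_A) + x_C(y_A-y_B)|/2
= |(-569.42) + (-182.16) + 547.75|/2
= 203.83/2 = 101.915

101.915


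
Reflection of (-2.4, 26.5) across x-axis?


Reflection over x-axis: (x,y) -> (x,-y)
(-2.4, 26.5) -> (-2.4, -26.5)

(-2.4, -26.5)


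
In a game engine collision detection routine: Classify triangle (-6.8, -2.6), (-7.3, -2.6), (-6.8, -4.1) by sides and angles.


Side lengths squared: AB^2=0.25, BC^2=2.5, CA^2=2.25
Sorted: [0.25, 2.25, 2.5]
By sides: Scalene, By angles: Right

Scalene, Right


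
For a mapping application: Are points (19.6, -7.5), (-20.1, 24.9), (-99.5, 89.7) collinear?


Cross product: ((-20.1)-19.6)*(89.7-(-7.5)) - (24.9-(-7.5))*((-99.5)-19.6)
= 0

Yes, collinear


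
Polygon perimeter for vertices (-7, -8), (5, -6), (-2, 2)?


Sides: (-7, -8)->(5, -6): sqrt(148) = 12.165525, (5, -6)->(-2, 2): sqrt(113) = 10.630146, (-2, 2)->(-7, -8): sqrt(125) = 11.18034
Sum = 33.976011
Perimeter = 33.976

33.976


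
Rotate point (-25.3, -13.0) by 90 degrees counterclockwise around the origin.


90° CCW: (x,y) -> (-y, x)
(-25.3,-13) -> (13, -25.3)

(13, -25.3)


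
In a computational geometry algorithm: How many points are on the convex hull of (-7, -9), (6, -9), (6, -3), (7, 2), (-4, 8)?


Convex hull vertices (CCW): (-7, -9), (6, -9), (7, 2), (-4, 8)
Count = 4

4


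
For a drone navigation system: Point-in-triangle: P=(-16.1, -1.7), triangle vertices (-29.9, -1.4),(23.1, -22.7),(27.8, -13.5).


Cross products: AB x AP = 278.04, BC x BP = 459.34, CA x CP = -149.67
All same sign? no

No, outside


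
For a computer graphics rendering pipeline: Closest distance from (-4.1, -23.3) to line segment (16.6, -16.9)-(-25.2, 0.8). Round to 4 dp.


Project P onto AB: t = 0.3649 (clamped to [0,1])
Closest point on segment: (1.3453, -10.4405)
Distance: 13.9649

13.9649


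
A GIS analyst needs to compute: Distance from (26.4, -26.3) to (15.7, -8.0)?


dx=-10.7, dy=18.3
d^2 = (-10.7)^2 + 18.3^2 = 449.38
d = sqrt(449.38) = 21.1986

21.1986


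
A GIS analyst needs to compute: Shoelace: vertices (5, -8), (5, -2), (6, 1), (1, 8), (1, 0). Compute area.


Shoelace sum: (5*(-2) - 5*(-8)) + (5*1 - 6*(-2)) + (6*8 - 1*1) + (1*0 - 1*8) + (1*(-8) - 5*0)
= 78
Area = |78|/2 = 39

39


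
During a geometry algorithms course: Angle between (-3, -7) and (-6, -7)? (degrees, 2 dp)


u.v = 67, |u| = sqrt(58) = 7.6158, |v| = sqrt(85) = 9.2195
cos(theta) = u.v/(|u||v|) = 67/sqrt(4930) = 0.954226
theta = acos(0.954226) = 17.4 degrees

17.4 degrees


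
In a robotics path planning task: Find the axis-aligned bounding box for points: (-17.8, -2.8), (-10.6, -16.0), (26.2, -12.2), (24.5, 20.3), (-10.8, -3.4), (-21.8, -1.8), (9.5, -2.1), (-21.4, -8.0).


x range: [-21.8, 26.2]
y range: [-16, 20.3]
Bounding box: (-21.8,-16) to (26.2,20.3)

(-21.8,-16) to (26.2,20.3)


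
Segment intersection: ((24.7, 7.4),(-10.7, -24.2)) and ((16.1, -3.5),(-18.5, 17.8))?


Cross products: d1=-560.32, d2=1287.06, d3=114.1, d4=-1733.28
d1*d2 < 0 and d3*d4 < 0? yes

Yes, they intersect


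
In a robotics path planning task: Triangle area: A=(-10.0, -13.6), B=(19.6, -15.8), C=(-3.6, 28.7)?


Area = |x_A(y_B-y_C) + x_B(y_C-y_A) + x_C(y_A-y_B)|/2
= |445 + 829.08 + (-7.92)|/2
= 1266.16/2 = 633.08

633.08


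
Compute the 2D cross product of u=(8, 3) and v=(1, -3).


u x v = u_x*v_y - u_y*v_x = 8*(-3) - 3*1
= (-24) - 3 = -27

-27


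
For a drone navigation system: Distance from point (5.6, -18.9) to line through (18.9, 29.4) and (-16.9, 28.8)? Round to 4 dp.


|cross product| = 1721.16
|line direction| = sqrt(1282) = 35.805
Distance = 1721.16/sqrt(1282) = 48.0703

48.0703


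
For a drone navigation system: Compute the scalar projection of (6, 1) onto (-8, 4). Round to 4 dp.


u.v = -44, |v| = sqrt(80) = 8.9443
Scalar projection = u.v / |v| = -44 / sqrt(80) = -4.9193

-4.9193


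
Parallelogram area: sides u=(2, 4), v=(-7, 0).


|u x v| = |2*0 - 4*(-7)|
= |0 - (-28)| = 28

28


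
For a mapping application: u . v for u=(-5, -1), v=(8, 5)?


u . v = u_x*v_x + u_y*v_y = (-5)*8 + (-1)*5
= (-40) + (-5) = -45

-45


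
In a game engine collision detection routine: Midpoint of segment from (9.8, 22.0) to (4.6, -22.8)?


M = ((9.8+4.6)/2, (22+(-22.8))/2)
= (7.2, -0.4)

(7.2, -0.4)


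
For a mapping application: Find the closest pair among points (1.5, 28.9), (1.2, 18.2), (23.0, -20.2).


d(P0,P1) = 10.7042, d(P0,P2) = 53.6009, d(P1,P2) = 44.1565
Closest: P0 and P1

Closest pair: (1.5, 28.9) and (1.2, 18.2), distance = 10.7042


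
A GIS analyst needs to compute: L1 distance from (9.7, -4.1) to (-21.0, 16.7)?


|9.7-(-21)| + |(-4.1)-16.7| = 30.7 + 20.8 = 51.5

51.5


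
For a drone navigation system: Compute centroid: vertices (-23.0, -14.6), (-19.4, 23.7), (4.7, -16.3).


Centroid = ((x_A+x_B+x_C)/3, (y_A+y_B+y_C)/3)
= (((-23)+(-19.4)+4.7)/3, ((-14.6)+23.7+(-16.3))/3)
= (-12.5667, -2.4)

(-12.5667, -2.4)


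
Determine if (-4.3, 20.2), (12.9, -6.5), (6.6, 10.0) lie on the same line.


Cross product: (12.9-(-4.3))*(10-20.2) - ((-6.5)-20.2)*(6.6-(-4.3))
= 115.59

No, not collinear


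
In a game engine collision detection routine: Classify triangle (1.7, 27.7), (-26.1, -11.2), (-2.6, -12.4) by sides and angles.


Side lengths squared: AB^2=2286.05, BC^2=553.69, CA^2=1626.5
Sorted: [553.69, 1626.5, 2286.05]
By sides: Scalene, By angles: Obtuse

Scalene, Obtuse


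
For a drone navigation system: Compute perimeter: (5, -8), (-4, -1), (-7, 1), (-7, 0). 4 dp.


Sides: (5, -8)->(-4, -1): sqrt(130) = 11.401754, (-4, -1)->(-7, 1): sqrt(13) = 3.605551, (-7, 1)->(-7, 0): sqrt(1) = 1, (-7, 0)->(5, -8): sqrt(208) = 14.422205
Sum = 30.42951
Perimeter = 30.4295

30.4295


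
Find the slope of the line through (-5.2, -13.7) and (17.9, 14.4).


slope = (y2-y1)/(x2-x1) = (14.4-(-13.7))/(17.9-(-5.2)) = 28.1/23.1 = 1.2165

1.2165


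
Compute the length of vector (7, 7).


|u| = sqrt(7^2 + 7^2) = sqrt(98) = 9.8995

9.8995


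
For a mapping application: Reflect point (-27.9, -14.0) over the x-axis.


Reflection over x-axis: (x,y) -> (x,-y)
(-27.9, -14) -> (-27.9, 14)

(-27.9, 14)


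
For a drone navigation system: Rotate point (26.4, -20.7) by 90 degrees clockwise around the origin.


90° CW: (x,y) -> (y, -x)
(26.4,-20.7) -> (-20.7, -26.4)

(-20.7, -26.4)


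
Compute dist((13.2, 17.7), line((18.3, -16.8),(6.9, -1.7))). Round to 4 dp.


|cross product| = 316.29
|line direction| = sqrt(357.97) = 18.9201
Distance = 316.29/sqrt(357.97) = 16.7171

16.7171


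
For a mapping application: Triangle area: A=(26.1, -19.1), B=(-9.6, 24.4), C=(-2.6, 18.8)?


Area = |x_A(y_B-y_C) + x_B(y_C-y_A) + x_C(y_A-y_B)|/2
= |146.16 + (-363.84) + 113.1|/2
= 104.58/2 = 52.29

52.29


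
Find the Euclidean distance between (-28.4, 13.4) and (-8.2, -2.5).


dx=20.2, dy=-15.9
d^2 = 20.2^2 + (-15.9)^2 = 660.85
d = sqrt(660.85) = 25.707

25.707


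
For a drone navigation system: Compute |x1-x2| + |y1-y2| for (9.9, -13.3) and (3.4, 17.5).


|9.9-3.4| + |(-13.3)-17.5| = 6.5 + 30.8 = 37.3

37.3


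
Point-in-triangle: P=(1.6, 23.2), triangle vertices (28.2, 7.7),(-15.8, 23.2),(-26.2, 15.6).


Cross products: AB x AP = -269.7, BC x BP = 132.24, CA x CP = 633.06
All same sign? no

No, outside


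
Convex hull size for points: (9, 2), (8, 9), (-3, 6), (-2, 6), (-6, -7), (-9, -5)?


Convex hull vertices (CCW): (-9, -5), (-6, -7), (9, 2), (8, 9), (-3, 6)
Count = 5

5


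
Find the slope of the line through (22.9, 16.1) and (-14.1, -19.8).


slope = (y2-y1)/(x2-x1) = ((-19.8)-16.1)/((-14.1)-22.9) = (-35.9)/(-37) = 0.9703

0.9703


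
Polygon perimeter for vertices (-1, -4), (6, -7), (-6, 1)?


Sides: (-1, -4)->(6, -7): sqrt(58) = 7.615773, (6, -7)->(-6, 1): sqrt(208) = 14.422205, (-6, 1)->(-1, -4): sqrt(50) = 7.071068
Sum = 29.109046
Perimeter = 29.109

29.109


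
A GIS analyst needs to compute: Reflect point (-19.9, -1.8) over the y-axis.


Reflection over y-axis: (x,y) -> (-x,y)
(-19.9, -1.8) -> (19.9, -1.8)

(19.9, -1.8)


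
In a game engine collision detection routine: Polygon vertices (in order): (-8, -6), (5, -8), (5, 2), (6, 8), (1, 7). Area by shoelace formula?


Shoelace sum: ((-8)*(-8) - 5*(-6)) + (5*2 - 5*(-8)) + (5*8 - 6*2) + (6*7 - 1*8) + (1*(-6) - (-8)*7)
= 256
Area = |256|/2 = 128

128


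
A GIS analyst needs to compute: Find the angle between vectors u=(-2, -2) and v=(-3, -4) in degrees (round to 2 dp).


u.v = 14, |u| = sqrt(8) = 2.8284, |v| = sqrt(25) = 5
cos(theta) = u.v/(|u||v|) = 14/sqrt(200) = 0.989949
theta = acos(0.989949) = 8.13 degrees

8.13 degrees


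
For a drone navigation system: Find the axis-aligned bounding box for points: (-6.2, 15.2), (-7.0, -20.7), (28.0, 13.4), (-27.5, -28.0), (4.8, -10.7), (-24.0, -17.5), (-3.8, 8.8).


x range: [-27.5, 28]
y range: [-28, 15.2]
Bounding box: (-27.5,-28) to (28,15.2)

(-27.5,-28) to (28,15.2)


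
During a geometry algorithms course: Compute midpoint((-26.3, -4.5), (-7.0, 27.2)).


M = (((-26.3)+(-7))/2, ((-4.5)+27.2)/2)
= (-16.65, 11.35)

(-16.65, 11.35)


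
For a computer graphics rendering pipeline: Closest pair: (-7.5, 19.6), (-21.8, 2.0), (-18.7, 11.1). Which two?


d(P0,P1) = 22.6771, d(P0,P2) = 14.0602, d(P1,P2) = 9.6135
Closest: P1 and P2

Closest pair: (-21.8, 2.0) and (-18.7, 11.1), distance = 9.6135


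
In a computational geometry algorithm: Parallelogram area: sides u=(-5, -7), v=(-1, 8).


|u x v| = |(-5)*8 - (-7)*(-1)|
= |(-40) - 7| = 47

47


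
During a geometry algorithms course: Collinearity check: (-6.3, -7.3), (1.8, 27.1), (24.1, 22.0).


Cross product: (1.8-(-6.3))*(22-(-7.3)) - (27.1-(-7.3))*(24.1-(-6.3))
= -808.43

No, not collinear


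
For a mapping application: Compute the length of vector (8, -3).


|u| = sqrt(8^2 + (-3)^2) = sqrt(73) = 8.544

8.544


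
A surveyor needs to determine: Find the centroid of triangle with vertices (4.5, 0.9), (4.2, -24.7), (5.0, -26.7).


Centroid = ((x_A+x_B+x_C)/3, (y_A+y_B+y_C)/3)
= ((4.5+4.2+5)/3, (0.9+(-24.7)+(-26.7))/3)
= (4.5667, -16.8333)

(4.5667, -16.8333)


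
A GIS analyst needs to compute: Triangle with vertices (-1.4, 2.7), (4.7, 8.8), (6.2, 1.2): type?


Side lengths squared: AB^2=74.42, BC^2=60.01, CA^2=60.01
Sorted: [60.01, 60.01, 74.42]
By sides: Isosceles, By angles: Acute

Isosceles, Acute


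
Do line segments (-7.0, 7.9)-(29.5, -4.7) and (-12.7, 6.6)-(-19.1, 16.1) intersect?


Cross products: d1=-62.47, d2=-328.58, d3=-119.27, d4=146.84
d1*d2 < 0 and d3*d4 < 0? no

No, they don't intersect


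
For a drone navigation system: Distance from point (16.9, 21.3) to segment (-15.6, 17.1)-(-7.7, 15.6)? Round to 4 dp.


Project P onto AB: t = 1 (clamped to [0,1])
Closest point on segment: (-7.7, 15.6)
Distance: 25.2517

25.2517


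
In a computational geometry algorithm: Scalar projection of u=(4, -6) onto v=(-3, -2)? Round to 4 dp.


u.v = 0, |v| = sqrt(13) = 3.6056
Scalar projection = u.v / |v| = 0 / sqrt(13) = 0

0


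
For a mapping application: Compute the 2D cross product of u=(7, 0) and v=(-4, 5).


u x v = u_x*v_y - u_y*v_x = 7*5 - 0*(-4)
= 35 - 0 = 35

35


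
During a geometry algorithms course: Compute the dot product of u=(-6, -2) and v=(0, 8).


u . v = u_x*v_x + u_y*v_y = (-6)*0 + (-2)*8
= 0 + (-16) = -16

-16


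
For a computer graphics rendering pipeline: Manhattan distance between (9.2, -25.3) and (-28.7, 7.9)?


|9.2-(-28.7)| + |(-25.3)-7.9| = 37.9 + 33.2 = 71.1

71.1


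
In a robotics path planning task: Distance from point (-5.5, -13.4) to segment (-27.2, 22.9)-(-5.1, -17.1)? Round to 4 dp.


Project P onto AB: t = 0.9249 (clamped to [0,1])
Closest point on segment: (-6.7597, -14.096)
Distance: 1.4392

1.4392


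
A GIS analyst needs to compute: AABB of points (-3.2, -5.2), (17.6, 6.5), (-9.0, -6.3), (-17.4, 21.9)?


x range: [-17.4, 17.6]
y range: [-6.3, 21.9]
Bounding box: (-17.4,-6.3) to (17.6,21.9)

(-17.4,-6.3) to (17.6,21.9)


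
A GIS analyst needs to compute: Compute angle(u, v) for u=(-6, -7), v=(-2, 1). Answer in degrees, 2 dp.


u.v = 5, |u| = sqrt(85) = 9.2195, |v| = sqrt(5) = 2.2361
cos(theta) = u.v/(|u||v|) = 5/sqrt(425) = 0.242536
theta = acos(0.242536) = 75.96 degrees

75.96 degrees


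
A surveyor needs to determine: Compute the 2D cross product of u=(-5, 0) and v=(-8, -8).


u x v = u_x*v_y - u_y*v_x = (-5)*(-8) - 0*(-8)
= 40 - 0 = 40

40


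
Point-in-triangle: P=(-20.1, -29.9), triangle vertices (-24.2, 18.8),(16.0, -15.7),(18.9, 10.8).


Cross products: AB x AP = -1816.29, BC x BP = 915.47, CA x CP = 2066.17
All same sign? no

No, outside


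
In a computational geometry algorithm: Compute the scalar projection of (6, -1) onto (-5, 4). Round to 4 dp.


u.v = -34, |v| = sqrt(41) = 6.4031
Scalar projection = u.v / |v| = -34 / sqrt(41) = -5.3099

-5.3099


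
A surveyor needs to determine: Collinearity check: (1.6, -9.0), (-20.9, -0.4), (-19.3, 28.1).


Cross product: ((-20.9)-1.6)*(28.1-(-9)) - ((-0.4)-(-9))*((-19.3)-1.6)
= -655.01

No, not collinear


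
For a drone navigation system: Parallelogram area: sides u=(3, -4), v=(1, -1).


|u x v| = |3*(-1) - (-4)*1|
= |(-3) - (-4)| = 1

1


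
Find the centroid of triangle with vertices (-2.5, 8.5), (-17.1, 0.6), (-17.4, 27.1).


Centroid = ((x_A+x_B+x_C)/3, (y_A+y_B+y_C)/3)
= (((-2.5)+(-17.1)+(-17.4))/3, (8.5+0.6+27.1)/3)
= (-12.3333, 12.0667)

(-12.3333, 12.0667)


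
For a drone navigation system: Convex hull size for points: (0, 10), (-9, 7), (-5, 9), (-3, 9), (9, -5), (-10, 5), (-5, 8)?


Convex hull vertices (CCW): (-10, 5), (9, -5), (0, 10), (-5, 9), (-9, 7)
Count = 5

5


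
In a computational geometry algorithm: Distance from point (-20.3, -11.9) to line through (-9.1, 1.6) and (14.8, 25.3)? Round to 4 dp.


|cross product| = 57.21
|line direction| = sqrt(1132.9) = 33.6586
Distance = 57.21/sqrt(1132.9) = 1.6997

1.6997


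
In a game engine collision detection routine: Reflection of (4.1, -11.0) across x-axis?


Reflection over x-axis: (x,y) -> (x,-y)
(4.1, -11) -> (4.1, 11)

(4.1, 11)


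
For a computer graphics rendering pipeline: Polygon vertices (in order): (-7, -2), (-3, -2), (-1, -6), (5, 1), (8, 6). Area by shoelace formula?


Shoelace sum: ((-7)*(-2) - (-3)*(-2)) + ((-3)*(-6) - (-1)*(-2)) + ((-1)*1 - 5*(-6)) + (5*6 - 8*1) + (8*(-2) - (-7)*6)
= 101
Area = |101|/2 = 50.5

50.5


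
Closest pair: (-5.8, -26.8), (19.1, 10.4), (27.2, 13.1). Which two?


d(P0,P1) = 44.7644, d(P0,P2) = 51.7785, d(P1,P2) = 8.5381
Closest: P1 and P2

Closest pair: (19.1, 10.4) and (27.2, 13.1), distance = 8.5381


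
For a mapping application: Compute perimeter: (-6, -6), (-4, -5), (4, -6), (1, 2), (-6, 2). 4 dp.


Sides: (-6, -6)->(-4, -5): sqrt(5) = 2.236068, (-4, -5)->(4, -6): sqrt(65) = 8.062258, (4, -6)->(1, 2): sqrt(73) = 8.544004, (1, 2)->(-6, 2): sqrt(49) = 7, (-6, 2)->(-6, -6): sqrt(64) = 8
Sum = 33.84233
Perimeter = 33.8423

33.8423


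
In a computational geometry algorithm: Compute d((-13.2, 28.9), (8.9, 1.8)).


dx=22.1, dy=-27.1
d^2 = 22.1^2 + (-27.1)^2 = 1222.82
d = sqrt(1222.82) = 34.9688

34.9688


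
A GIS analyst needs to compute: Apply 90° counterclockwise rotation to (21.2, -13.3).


90° CCW: (x,y) -> (-y, x)
(21.2,-13.3) -> (13.3, 21.2)

(13.3, 21.2)


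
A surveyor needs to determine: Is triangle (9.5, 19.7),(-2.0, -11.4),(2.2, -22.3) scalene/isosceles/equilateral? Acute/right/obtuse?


Side lengths squared: AB^2=1099.46, BC^2=136.45, CA^2=1817.29
Sorted: [136.45, 1099.46, 1817.29]
By sides: Scalene, By angles: Obtuse

Scalene, Obtuse


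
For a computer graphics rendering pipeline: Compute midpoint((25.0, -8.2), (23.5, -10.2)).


M = ((25+23.5)/2, ((-8.2)+(-10.2))/2)
= (24.25, -9.2)

(24.25, -9.2)


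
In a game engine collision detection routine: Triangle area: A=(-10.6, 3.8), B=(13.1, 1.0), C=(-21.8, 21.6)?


Area = |x_A(y_B-y_C) + x_B(y_C-y_A) + x_C(y_A-y_B)|/2
= |218.36 + 233.18 + (-61.04)|/2
= 390.5/2 = 195.25

195.25


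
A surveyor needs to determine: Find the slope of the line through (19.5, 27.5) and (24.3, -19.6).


slope = (y2-y1)/(x2-x1) = ((-19.6)-27.5)/(24.3-19.5) = (-47.1)/4.8 = -9.8125

-9.8125


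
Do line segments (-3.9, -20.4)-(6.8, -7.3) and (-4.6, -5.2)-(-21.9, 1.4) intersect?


Cross products: d1=258.34, d2=-38.91, d3=171.81, d4=469.06
d1*d2 < 0 and d3*d4 < 0? no

No, they don't intersect


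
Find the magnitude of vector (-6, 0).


|u| = sqrt((-6)^2 + 0^2) = sqrt(36) = 6

6


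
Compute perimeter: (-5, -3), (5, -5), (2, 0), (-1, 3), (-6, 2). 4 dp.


Sides: (-5, -3)->(5, -5): sqrt(104) = 10.198039, (5, -5)->(2, 0): sqrt(34) = 5.830952, (2, 0)->(-1, 3): sqrt(18) = 4.242641, (-1, 3)->(-6, 2): sqrt(26) = 5.09902, (-6, 2)->(-5, -3): sqrt(26) = 5.09902
Sum = 30.469672
Perimeter = 30.4697

30.4697


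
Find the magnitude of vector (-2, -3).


|u| = sqrt((-2)^2 + (-3)^2) = sqrt(13) = 3.6056

3.6056


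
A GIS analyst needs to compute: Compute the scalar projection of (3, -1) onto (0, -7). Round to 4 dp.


u.v = 7, |v| = sqrt(49) = 7
Scalar projection = u.v / |v| = 7 / sqrt(49) = 1

1


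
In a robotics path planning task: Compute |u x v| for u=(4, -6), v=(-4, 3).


|u x v| = |4*3 - (-6)*(-4)|
= |12 - 24| = 12

12


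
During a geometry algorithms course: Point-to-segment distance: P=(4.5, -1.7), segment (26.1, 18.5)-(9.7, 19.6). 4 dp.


Project P onto AB: t = 1 (clamped to [0,1])
Closest point on segment: (9.7, 19.6)
Distance: 21.9256

21.9256


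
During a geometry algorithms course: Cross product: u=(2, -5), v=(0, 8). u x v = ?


u x v = u_x*v_y - u_y*v_x = 2*8 - (-5)*0
= 16 - 0 = 16

16


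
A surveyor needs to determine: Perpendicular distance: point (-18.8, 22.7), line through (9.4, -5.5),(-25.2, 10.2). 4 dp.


|cross product| = 532.98
|line direction| = sqrt(1443.65) = 37.9954
Distance = 532.98/sqrt(1443.65) = 14.0275

14.0275


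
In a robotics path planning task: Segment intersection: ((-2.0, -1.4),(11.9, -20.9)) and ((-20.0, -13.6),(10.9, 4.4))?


Cross products: d1=52.98, d2=-799.77, d3=-520.58, d4=332.17
d1*d2 < 0 and d3*d4 < 0? yes

Yes, they intersect


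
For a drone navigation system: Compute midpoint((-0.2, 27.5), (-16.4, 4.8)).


M = (((-0.2)+(-16.4))/2, (27.5+4.8)/2)
= (-8.3, 16.15)

(-8.3, 16.15)


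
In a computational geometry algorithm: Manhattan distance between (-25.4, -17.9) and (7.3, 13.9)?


|(-25.4)-7.3| + |(-17.9)-13.9| = 32.7 + 31.8 = 64.5

64.5


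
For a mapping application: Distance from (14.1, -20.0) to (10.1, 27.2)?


dx=-4, dy=47.2
d^2 = (-4)^2 + 47.2^2 = 2243.84
d = sqrt(2243.84) = 47.3692

47.3692


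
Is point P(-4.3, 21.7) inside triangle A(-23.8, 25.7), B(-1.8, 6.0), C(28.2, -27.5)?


Cross products: AB x AP = 296.15, BC x BP = 387.25, CA x CP = -829.4
All same sign? no

No, outside


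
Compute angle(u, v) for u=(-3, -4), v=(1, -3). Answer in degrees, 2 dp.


u.v = 9, |u| = sqrt(25) = 5, |v| = sqrt(10) = 3.1623
cos(theta) = u.v/(|u||v|) = 9/sqrt(250) = 0.56921
theta = acos(0.56921) = 55.3 degrees

55.3 degrees


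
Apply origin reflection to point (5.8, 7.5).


Reflection over origin: (x,y) -> (-x,-y)
(5.8, 7.5) -> (-5.8, -7.5)

(-5.8, -7.5)


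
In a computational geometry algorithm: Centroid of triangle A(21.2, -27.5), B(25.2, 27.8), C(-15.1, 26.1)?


Centroid = ((x_A+x_B+x_C)/3, (y_A+y_B+y_C)/3)
= ((21.2+25.2+(-15.1))/3, ((-27.5)+27.8+26.1)/3)
= (10.4333, 8.8)

(10.4333, 8.8)


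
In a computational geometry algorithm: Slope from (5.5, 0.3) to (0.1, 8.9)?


slope = (y2-y1)/(x2-x1) = (8.9-0.3)/(0.1-5.5) = 8.6/(-5.4) = -1.5926

-1.5926


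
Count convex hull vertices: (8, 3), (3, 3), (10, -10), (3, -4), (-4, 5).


Convex hull vertices (CCW): (-4, 5), (3, -4), (10, -10), (8, 3)
Count = 4

4


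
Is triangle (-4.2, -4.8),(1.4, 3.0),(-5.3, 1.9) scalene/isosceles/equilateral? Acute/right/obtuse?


Side lengths squared: AB^2=92.2, BC^2=46.1, CA^2=46.1
Sorted: [46.1, 46.1, 92.2]
By sides: Isosceles, By angles: Right

Isosceles, Right


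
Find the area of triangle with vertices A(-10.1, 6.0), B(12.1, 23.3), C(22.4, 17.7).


Area = |x_A(y_B-y_C) + x_B(y_C-y_A) + x_C(y_A-y_B)|/2
= |(-56.56) + 141.57 + (-387.52)|/2
= 302.51/2 = 151.255

151.255


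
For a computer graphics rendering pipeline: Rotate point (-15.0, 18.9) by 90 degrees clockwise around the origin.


90° CW: (x,y) -> (y, -x)
(-15,18.9) -> (18.9, 15)

(18.9, 15)


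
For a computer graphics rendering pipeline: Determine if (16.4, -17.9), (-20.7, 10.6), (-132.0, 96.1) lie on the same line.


Cross product: ((-20.7)-16.4)*(96.1-(-17.9)) - (10.6-(-17.9))*((-132)-16.4)
= 0

Yes, collinear


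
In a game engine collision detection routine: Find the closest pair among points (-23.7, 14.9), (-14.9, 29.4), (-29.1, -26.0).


d(P0,P1) = 16.9614, d(P0,P2) = 41.2549, d(P1,P2) = 57.1909
Closest: P0 and P1

Closest pair: (-23.7, 14.9) and (-14.9, 29.4), distance = 16.9614


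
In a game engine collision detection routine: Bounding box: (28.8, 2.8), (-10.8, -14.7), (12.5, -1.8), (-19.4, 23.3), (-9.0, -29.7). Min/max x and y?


x range: [-19.4, 28.8]
y range: [-29.7, 23.3]
Bounding box: (-19.4,-29.7) to (28.8,23.3)

(-19.4,-29.7) to (28.8,23.3)


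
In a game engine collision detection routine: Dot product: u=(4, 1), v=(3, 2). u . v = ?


u . v = u_x*v_x + u_y*v_y = 4*3 + 1*2
= 12 + 2 = 14

14


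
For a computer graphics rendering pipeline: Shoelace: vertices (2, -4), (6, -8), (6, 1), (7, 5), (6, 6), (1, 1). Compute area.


Shoelace sum: (2*(-8) - 6*(-4)) + (6*1 - 6*(-8)) + (6*5 - 7*1) + (7*6 - 6*5) + (6*1 - 1*6) + (1*(-4) - 2*1)
= 91
Area = |91|/2 = 45.5

45.5


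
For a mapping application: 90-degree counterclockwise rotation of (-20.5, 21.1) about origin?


90° CCW: (x,y) -> (-y, x)
(-20.5,21.1) -> (-21.1, -20.5)

(-21.1, -20.5)


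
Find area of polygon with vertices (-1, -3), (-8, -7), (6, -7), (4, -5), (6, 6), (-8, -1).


Shoelace sum: ((-1)*(-7) - (-8)*(-3)) + ((-8)*(-7) - 6*(-7)) + (6*(-5) - 4*(-7)) + (4*6 - 6*(-5)) + (6*(-1) - (-8)*6) + ((-8)*(-3) - (-1)*(-1))
= 198
Area = |198|/2 = 99

99


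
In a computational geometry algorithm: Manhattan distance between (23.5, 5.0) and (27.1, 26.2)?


|23.5-27.1| + |5-26.2| = 3.6 + 21.2 = 24.8

24.8


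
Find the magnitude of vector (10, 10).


|u| = sqrt(10^2 + 10^2) = sqrt(200) = 14.1421

14.1421


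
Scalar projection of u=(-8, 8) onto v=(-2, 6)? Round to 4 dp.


u.v = 64, |v| = sqrt(40) = 6.3246
Scalar projection = u.v / |v| = 64 / sqrt(40) = 10.1193

10.1193


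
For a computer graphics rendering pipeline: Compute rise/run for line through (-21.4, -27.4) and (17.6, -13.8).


slope = (y2-y1)/(x2-x1) = ((-13.8)-(-27.4))/(17.6-(-21.4)) = 13.6/39 = 0.3487

0.3487


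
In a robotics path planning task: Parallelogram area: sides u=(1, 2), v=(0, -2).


|u x v| = |1*(-2) - 2*0|
= |(-2) - 0| = 2

2


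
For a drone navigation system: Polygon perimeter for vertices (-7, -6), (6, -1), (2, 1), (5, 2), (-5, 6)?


Sides: (-7, -6)->(6, -1): sqrt(194) = 13.928388, (6, -1)->(2, 1): sqrt(20) = 4.472136, (2, 1)->(5, 2): sqrt(10) = 3.162278, (5, 2)->(-5, 6): sqrt(116) = 10.77033, (-5, 6)->(-7, -6): sqrt(148) = 12.165525
Sum = 44.498657
Perimeter = 44.4987

44.4987


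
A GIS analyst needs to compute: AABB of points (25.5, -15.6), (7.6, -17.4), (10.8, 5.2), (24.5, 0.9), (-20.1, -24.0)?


x range: [-20.1, 25.5]
y range: [-24, 5.2]
Bounding box: (-20.1,-24) to (25.5,5.2)

(-20.1,-24) to (25.5,5.2)


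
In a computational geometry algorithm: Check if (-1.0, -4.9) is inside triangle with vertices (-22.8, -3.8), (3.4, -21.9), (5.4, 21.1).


Cross products: AB x AP = 365.76, BC x BP = 223.2, CA x CP = 573.84
All same sign? yes

Yes, inside


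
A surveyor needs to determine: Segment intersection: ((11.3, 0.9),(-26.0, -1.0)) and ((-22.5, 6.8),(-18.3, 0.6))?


Cross products: d1=184.78, d2=-54.46, d3=-284.29, d4=-45.05
d1*d2 < 0 and d3*d4 < 0? no

No, they don't intersect


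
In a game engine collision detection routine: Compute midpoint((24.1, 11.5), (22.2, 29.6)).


M = ((24.1+22.2)/2, (11.5+29.6)/2)
= (23.15, 20.55)

(23.15, 20.55)


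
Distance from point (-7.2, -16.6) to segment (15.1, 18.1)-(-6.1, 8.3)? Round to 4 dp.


Project P onto AB: t = 1 (clamped to [0,1])
Closest point on segment: (-6.1, 8.3)
Distance: 24.9243

24.9243


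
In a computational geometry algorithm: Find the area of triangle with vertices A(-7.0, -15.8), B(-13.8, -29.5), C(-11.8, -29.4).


Area = |x_A(y_B-y_C) + x_B(y_C-y_A) + x_C(y_A-y_B)|/2
= |0.7 + 187.68 + (-161.66)|/2
= 26.72/2 = 13.36

13.36


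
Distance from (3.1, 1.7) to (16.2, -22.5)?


dx=13.1, dy=-24.2
d^2 = 13.1^2 + (-24.2)^2 = 757.25
d = sqrt(757.25) = 27.5182

27.5182


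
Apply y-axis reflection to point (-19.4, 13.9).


Reflection over y-axis: (x,y) -> (-x,y)
(-19.4, 13.9) -> (19.4, 13.9)

(19.4, 13.9)


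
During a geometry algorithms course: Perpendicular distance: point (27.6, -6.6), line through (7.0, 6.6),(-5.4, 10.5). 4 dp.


|cross product| = 83.34
|line direction| = sqrt(168.97) = 12.9988
Distance = 83.34/sqrt(168.97) = 6.4113

6.4113


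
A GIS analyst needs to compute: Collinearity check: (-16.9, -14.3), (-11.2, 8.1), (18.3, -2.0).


Cross product: ((-11.2)-(-16.9))*((-2)-(-14.3)) - (8.1-(-14.3))*(18.3-(-16.9))
= -718.37

No, not collinear


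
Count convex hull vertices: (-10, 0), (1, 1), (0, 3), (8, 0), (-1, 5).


Convex hull vertices (CCW): (-10, 0), (8, 0), (-1, 5)
Count = 3

3


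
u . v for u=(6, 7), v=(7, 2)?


u . v = u_x*v_x + u_y*v_y = 6*7 + 7*2
= 42 + 14 = 56

56


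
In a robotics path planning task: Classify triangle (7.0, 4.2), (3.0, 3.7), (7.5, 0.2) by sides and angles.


Side lengths squared: AB^2=16.25, BC^2=32.5, CA^2=16.25
Sorted: [16.25, 16.25, 32.5]
By sides: Isosceles, By angles: Right

Isosceles, Right


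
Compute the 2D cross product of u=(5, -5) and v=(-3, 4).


u x v = u_x*v_y - u_y*v_x = 5*4 - (-5)*(-3)
= 20 - 15 = 5

5


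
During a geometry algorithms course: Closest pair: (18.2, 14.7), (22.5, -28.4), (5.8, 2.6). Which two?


d(P0,P1) = 43.314, d(P0,P2) = 17.3254, d(P1,P2) = 35.2121
Closest: P0 and P2

Closest pair: (18.2, 14.7) and (5.8, 2.6), distance = 17.3254


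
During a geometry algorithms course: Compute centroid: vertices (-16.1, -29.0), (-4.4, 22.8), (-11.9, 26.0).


Centroid = ((x_A+x_B+x_C)/3, (y_A+y_B+y_C)/3)
= (((-16.1)+(-4.4)+(-11.9))/3, ((-29)+22.8+26)/3)
= (-10.8, 6.6)

(-10.8, 6.6)


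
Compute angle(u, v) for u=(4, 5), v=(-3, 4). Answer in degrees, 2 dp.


u.v = 8, |u| = sqrt(41) = 6.4031, |v| = sqrt(25) = 5
cos(theta) = u.v/(|u||v|) = 8/sqrt(1025) = 0.249878
theta = acos(0.249878) = 75.53 degrees

75.53 degrees


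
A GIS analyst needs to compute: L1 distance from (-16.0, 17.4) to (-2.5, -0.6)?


|(-16)-(-2.5)| + |17.4-(-0.6)| = 13.5 + 18 = 31.5

31.5


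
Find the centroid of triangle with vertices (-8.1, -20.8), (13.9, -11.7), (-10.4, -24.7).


Centroid = ((x_A+x_B+x_C)/3, (y_A+y_B+y_C)/3)
= (((-8.1)+13.9+(-10.4))/3, ((-20.8)+(-11.7)+(-24.7))/3)
= (-1.5333, -19.0667)

(-1.5333, -19.0667)


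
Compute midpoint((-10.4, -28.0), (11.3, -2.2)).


M = (((-10.4)+11.3)/2, ((-28)+(-2.2))/2)
= (0.45, -15.1)

(0.45, -15.1)


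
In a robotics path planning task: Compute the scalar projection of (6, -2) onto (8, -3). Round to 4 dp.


u.v = 54, |v| = sqrt(73) = 8.544
Scalar projection = u.v / |v| = 54 / sqrt(73) = 6.3202

6.3202


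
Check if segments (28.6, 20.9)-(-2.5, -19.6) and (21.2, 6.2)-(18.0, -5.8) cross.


Cross products: d1=41.76, d2=-201.84, d3=157.47, d4=401.07
d1*d2 < 0 and d3*d4 < 0? no

No, they don't intersect


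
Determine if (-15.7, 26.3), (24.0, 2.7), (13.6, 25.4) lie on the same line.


Cross product: (24-(-15.7))*(25.4-26.3) - (2.7-26.3)*(13.6-(-15.7))
= 655.75

No, not collinear


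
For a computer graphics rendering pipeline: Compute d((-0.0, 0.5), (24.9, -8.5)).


dx=24.9, dy=-9
d^2 = 24.9^2 + (-9)^2 = 701.01
d = sqrt(701.01) = 26.4766

26.4766


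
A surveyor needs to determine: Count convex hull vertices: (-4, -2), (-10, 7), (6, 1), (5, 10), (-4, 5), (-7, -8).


Convex hull vertices (CCW): (-10, 7), (-7, -8), (6, 1), (5, 10)
Count = 4

4


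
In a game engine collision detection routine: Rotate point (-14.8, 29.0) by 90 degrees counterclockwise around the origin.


90° CCW: (x,y) -> (-y, x)
(-14.8,29) -> (-29, -14.8)

(-29, -14.8)


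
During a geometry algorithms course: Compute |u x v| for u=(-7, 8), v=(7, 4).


|u x v| = |(-7)*4 - 8*7|
= |(-28) - 56| = 84

84


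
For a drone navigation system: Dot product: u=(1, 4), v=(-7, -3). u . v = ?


u . v = u_x*v_x + u_y*v_y = 1*(-7) + 4*(-3)
= (-7) + (-12) = -19

-19


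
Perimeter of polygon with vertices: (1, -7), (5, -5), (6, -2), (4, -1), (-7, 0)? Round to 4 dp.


Sides: (1, -7)->(5, -5): sqrt(20) = 4.472136, (5, -5)->(6, -2): sqrt(10) = 3.162278, (6, -2)->(4, -1): sqrt(5) = 2.236068, (4, -1)->(-7, 0): sqrt(122) = 11.045361, (-7, 0)->(1, -7): sqrt(113) = 10.630146
Sum = 31.545989
Perimeter = 31.546

31.546


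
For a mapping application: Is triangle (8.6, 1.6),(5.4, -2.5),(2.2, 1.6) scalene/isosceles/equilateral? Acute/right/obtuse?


Side lengths squared: AB^2=27.05, BC^2=27.05, CA^2=40.96
Sorted: [27.05, 27.05, 40.96]
By sides: Isosceles, By angles: Acute

Isosceles, Acute


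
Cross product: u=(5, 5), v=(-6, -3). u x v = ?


u x v = u_x*v_y - u_y*v_x = 5*(-3) - 5*(-6)
= (-15) - (-30) = 15

15


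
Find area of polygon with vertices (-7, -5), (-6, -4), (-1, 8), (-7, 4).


Shoelace sum: ((-7)*(-4) - (-6)*(-5)) + ((-6)*8 - (-1)*(-4)) + ((-1)*4 - (-7)*8) + ((-7)*(-5) - (-7)*4)
= 61
Area = |61|/2 = 30.5

30.5


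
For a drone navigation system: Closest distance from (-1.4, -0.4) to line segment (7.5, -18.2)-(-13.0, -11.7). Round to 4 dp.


Project P onto AB: t = 0.6446 (clamped to [0,1])
Closest point on segment: (-5.7153, -14.0098)
Distance: 14.2775

14.2775


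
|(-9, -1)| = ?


|u| = sqrt((-9)^2 + (-1)^2) = sqrt(82) = 9.0554

9.0554


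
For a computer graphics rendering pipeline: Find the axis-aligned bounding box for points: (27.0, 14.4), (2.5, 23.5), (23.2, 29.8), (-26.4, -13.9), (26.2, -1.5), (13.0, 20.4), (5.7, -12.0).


x range: [-26.4, 27]
y range: [-13.9, 29.8]
Bounding box: (-26.4,-13.9) to (27,29.8)

(-26.4,-13.9) to (27,29.8)


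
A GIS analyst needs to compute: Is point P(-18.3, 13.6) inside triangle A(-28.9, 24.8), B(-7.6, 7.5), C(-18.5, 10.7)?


Cross products: AB x AP = -55.18, BC x BP = -32.25, CA x CP = -32.98
All same sign? yes

Yes, inside


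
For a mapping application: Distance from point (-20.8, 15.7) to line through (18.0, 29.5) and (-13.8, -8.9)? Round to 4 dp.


|cross product| = 1051.08
|line direction| = sqrt(2485.8) = 49.8578
Distance = 1051.08/sqrt(2485.8) = 21.0816

21.0816


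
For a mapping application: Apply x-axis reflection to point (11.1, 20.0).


Reflection over x-axis: (x,y) -> (x,-y)
(11.1, 20) -> (11.1, -20)

(11.1, -20)


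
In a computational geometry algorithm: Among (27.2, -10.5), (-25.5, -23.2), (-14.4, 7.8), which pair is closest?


d(P0,P1) = 54.2087, d(P0,P2) = 45.4472, d(P1,P2) = 32.9273
Closest: P1 and P2

Closest pair: (-25.5, -23.2) and (-14.4, 7.8), distance = 32.9273


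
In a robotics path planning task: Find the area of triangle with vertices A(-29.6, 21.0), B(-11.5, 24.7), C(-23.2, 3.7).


Area = |x_A(y_B-y_C) + x_B(y_C-y_A) + x_C(y_A-y_B)|/2
= |(-621.6) + 198.95 + 85.84|/2
= 336.81/2 = 168.405

168.405


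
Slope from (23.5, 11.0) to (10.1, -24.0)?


slope = (y2-y1)/(x2-x1) = ((-24)-11)/(10.1-23.5) = (-35)/(-13.4) = 2.6119

2.6119


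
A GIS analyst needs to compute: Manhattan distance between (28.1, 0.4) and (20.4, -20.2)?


|28.1-20.4| + |0.4-(-20.2)| = 7.7 + 20.6 = 28.3

28.3


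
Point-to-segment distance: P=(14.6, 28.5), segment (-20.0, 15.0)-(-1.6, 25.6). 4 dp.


Project P onto AB: t = 1 (clamped to [0,1])
Closest point on segment: (-1.6, 25.6)
Distance: 16.4575

16.4575


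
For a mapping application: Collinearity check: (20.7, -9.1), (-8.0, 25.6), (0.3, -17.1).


Cross product: ((-8)-20.7)*((-17.1)-(-9.1)) - (25.6-(-9.1))*(0.3-20.7)
= 937.48

No, not collinear


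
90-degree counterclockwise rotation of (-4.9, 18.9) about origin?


90° CCW: (x,y) -> (-y, x)
(-4.9,18.9) -> (-18.9, -4.9)

(-18.9, -4.9)


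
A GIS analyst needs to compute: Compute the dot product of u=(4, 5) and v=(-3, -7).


u . v = u_x*v_x + u_y*v_y = 4*(-3) + 5*(-7)
= (-12) + (-35) = -47

-47


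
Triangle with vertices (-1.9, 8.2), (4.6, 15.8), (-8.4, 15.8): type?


Side lengths squared: AB^2=100.01, BC^2=169, CA^2=100.01
Sorted: [100.01, 100.01, 169]
By sides: Isosceles, By angles: Acute

Isosceles, Acute


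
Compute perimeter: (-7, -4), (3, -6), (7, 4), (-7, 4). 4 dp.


Sides: (-7, -4)->(3, -6): sqrt(104) = 10.198039, (3, -6)->(7, 4): sqrt(116) = 10.77033, (7, 4)->(-7, 4): sqrt(196) = 14, (-7, 4)->(-7, -4): sqrt(64) = 8
Sum = 42.968369
Perimeter = 42.9684

42.9684
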